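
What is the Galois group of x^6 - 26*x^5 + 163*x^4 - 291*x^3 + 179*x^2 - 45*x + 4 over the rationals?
PSL(2,5), A_5 acting on 6 points

The polynomial f is an irreducible sextic over Q, so G = Gal(f/Q) is one of the 16 transitive subgroups 6T1, ..., 6T16 of S_6. The discriminant of f is 30991489 = 5567^2, a perfect square, so G is contained in A_6. The transitive groups of degree 6 contained in A_6 are: A_4 (6T4, order 12), S_4 (6T7, order 24), (C_3 x C_3) : C_4 (6T10, order 36), PSL(2,5) (6T12, order 60), A_6 (6T15, order 360). By Dedekind's theorem, for a prime p not dividing disc(f) the degrees of the irreducible factors of f mod p form the cycle type of an element of G. Factoring f modulo the 21 such primes p <= 79 (skipping 19, which divides the discriminant), each new pattern first appears at: mod 2: f = (x)(x^5 + x^3 + x^2 + x + 1), pattern 5+1; mod 7: f = (x^3 + 4x^2 + 3x + 3)(x^3 + 5x^2 + 6), pattern 3+3; mod 61: f = (x + 46)(x + 52)(x^2 + 3x + 15)(x^2 + 56x + 41), pattern 2+2+1+1. No other pattern occurs in this range, so the set of observed cycle types is {5+1, 3+3, 2+2+1+1}. The candidates containing elements of all these cycle types are PSL(2,5) (6T12) of order 60, A_6 (6T15) of order 360; the others are excluded. The observed types are precisely the cycle types that occur in PSL(2,5) (6T12) (apart from the identity). Each of the other remaining candidates has further cycle types, and by the Chebotarev density theorem the matching factorization patterns would occur for a proportion of primes equal to their share of the group: A_6 (6T15) additionally contains elements of type 4+2, 3+1+1+1 (130 of its 360 elements, about 36% of primes). None of the 21 primes tested shows any such pattern (for each of these groups the chance of that is below 10^-4), which rules them out. Hence G = PSL(2,5) (6T12), of order 60.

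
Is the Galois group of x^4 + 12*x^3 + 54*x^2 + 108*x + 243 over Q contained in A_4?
No

The polynomial is irreducible of degree 4 over Q. Its discriminant is 1088391168, which is not a perfect square. A Galois group lies in the alternating group exactly when the discriminant is a square in Q, so the Galois group (D_4) is not contained in A_4.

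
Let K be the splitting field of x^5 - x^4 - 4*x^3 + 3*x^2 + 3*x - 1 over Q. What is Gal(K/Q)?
C_5

The polynomial f is an irreducible quintic over Q, so G = Gal(f/Q) is a transitive subgroup of S_5: one of C_5 (5T1, order 5), D_5 (5T2, order 10), F_20 (5T3, order 20), A_5 (5T4, order 60) or S_5 (5T5, order 120). The discriminant of f is 14641 = 121^2, a perfect square, so G is contained in A_5. The transitive groups of degree 5 contained in A_5 are: C_5 (5T1, order 5), D_5 (5T2, order 10), A_5 (5T4, order 60). By Dedekind's theorem, for a prime p not dividing disc(f) the degrees of the irreducible factors of f mod p form the cycle type of an element of G. Factoring f modulo the 14 such primes p <= 47 (skipping 11, which divides the discriminant), each new pattern first appears at: mod 2: f = (x^5 + x^4 + x^2 + x + 1), pattern 5; mod 23: f = (x + 4)(x + 6)(x + 10)(x + 11)(x + 14), pattern 1+1+1+1+1. No other pattern occurs in this range, so the set of observed cycle types is {5, 1+1+1+1+1}. The candidates containing elements of all these cycle types are C_5 (5T1) of order 5, D_5 (5T2) of order 10, A_5 (5T4) of order 60; the others are excluded. The observed types are precisely the cycle types that occur in C_5 (5T1). Each of the other remaining candidates has further cycle types, and by the Chebotarev density theorem the matching factorization patterns would occur for a proportion of primes equal to their share of the group: D_5 (5T2) additionally contains elements of type 2+2+1 (5 of its 10 elements, about 50% of primes); A_5 (5T4) additionally contains elements of type 3+1+1, 2+2+1 (35 of its 60 elements, about 58% of primes). None of the 14 primes tested shows any such pattern (for each of these groups the chance of that is below 10^-4), which rules them out. Hence G = C_5 (5T1), of order 5.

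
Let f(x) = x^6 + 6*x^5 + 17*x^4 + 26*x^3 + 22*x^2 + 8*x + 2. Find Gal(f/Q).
The polynomial f is an irreducible sextic over Q, so G = Gal(f/Q) is one of the 16 transitive subgroups 6T1, ..., 6T16 of S_6. The discriminant of f is -187648, which is not a perfect square, so G is not contained in A_6. The transitive groups of degree 6 not contained in A_6 are: C_6 (6T1, order 6), S_3 (6T2, order 6), D_6 (6T3, order 12), C_3 x S_3 (6T5, order 18), A_4 x C_2 (6T6, order 24), S_4 (6T8, order 24), S_3 x S_3 (6T9, order 36), S_4 x C_2 (6T11, order 48), (S_3 x S_3) : C_2 (6T13, order 72), PGL(2,5) (6T14, order 120), S_6 (6T16, order 720). By Dedekind's theorem, for a prime p not dividing disc(f) the degrees of the irreducible factors of f mod p form the cycle type of an element of G. Factoring f modulo the 29 such primes p <= 113 (skipping 2, which divides the discriminant), each new pattern first appears at: mod 3: f = (x^6 + 2x^4 + 2x^3 + x^2 + 2x + 2), pattern 6; mod 5: f = (x + 2)(x^2 + x + 2)(x^3 + 3x^2 + 4x + 3), pattern 3+2+1; mod 7: f = (x^2 + 3x + 1)(x^4 + 3x^3 + 2x + 2), pattern 4+2; mod 17: f = (x^3 + 3x^2 + 4x + 5)(x^3 + 3x^2 + 4x + 14), pattern 3+3; mod 19: f = (x^2 + 5x + 16)(x^2 + 9x + 13)(x^2 + 11x + 17), pattern 2+2+2; mod 37: f = (x + 4)(x + 17)(x^2 + 23x + 20)(x^2 + 36x + 8), pattern 2+2+1+1; mod 41: f = (x + 20)(x + 25)(x + 40)(x^3 + 3x^2 + 4x + 10), pattern 3+1+1+1; mod 113: f = (x + 35)(x + 91)(x + 93)(x + 103)(x^2 + 23x + 12), pattern 2+1+1+1+1. No other pattern occurs in this range, so the set of observed cycle types is {6, 3+2+1, 4+2, 3+3, 2+2+2, 2+2+1+1, 3+1+1+1, 2+1+1+1+1}. The candidates containing elements of all these cycle types are (S_3 x S_3) : C_2 (6T13) of order 72, S_6 (6T16) of order 720; the others are excluded. The observed types are precisely the cycle types that occur in (S_3 x S_3) : C_2 (6T13) (apart from the identity). Each of the other remaining candidates has further cycle types, and by the Chebotarev density theorem the matching factorization patterns would occur for a proportion of primes equal to their share of the group: S_6 (6T16) additionally contains elements of type 5+1, 4+1+1 (234 of its 720 elements, about 32% of primes). None of the 29 primes tested shows any such pattern (for each of these groups the chance of that is below 10^-4), which rules them out. Hence G = (S_3 x S_3) : C_2 (6T13), of order 72.

(S_3 x S_3) : C_2 (also written G72)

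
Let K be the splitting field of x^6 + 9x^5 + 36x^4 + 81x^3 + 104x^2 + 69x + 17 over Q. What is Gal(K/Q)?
S_4 (order 24)

The polynomial f is an irreducible sextic over Q, so G = Gal(f/Q) is one of the 16 transitive subgroups 6T1, ..., 6T16 of S_6. The discriminant of f is 810448, which is not a perfect square, so G is not contained in A_6. The transitive groups of degree 6 not contained in A_6 are: C_6 (6T1, order 6), S_3 (6T2, order 6), D_6 (6T3, order 12), C_3 x S_3 (6T5, order 18), A_4 x C_2 (6T6, order 24), S_4 (6T8, order 24), S_3 x S_3 (6T9, order 36), S_4 x C_2 (6T11, order 48), (S_3 x S_3) : C_2 (6T13, order 72), PGL(2,5) (6T14, order 120), S_6 (6T16, order 720). By Dedekind's theorem, for a prime p not dividing disc(f) the degrees of the irreducible factors of f mod p form the cycle type of an element of G. Factoring f modulo the 22 such primes p <= 89 (skipping 2, 37, which divide the discriminant), each new pattern first appears at: mod 3: f = (x^3 + x^2 + 2x + 1)(x^3 + 2x^2 + 2x + 2), pattern 3+3; mod 5: f = (x^2 + 2x + 4)(x^2 + 3x + 4)(x^2 + 4x + 2), pattern 2+2+2; mod 17: f = (x)(x + 3)(x^4 + 6x^3 + x^2 + 10x + 6), pattern 4+1+1; mod 67: f = (x + 6)(x + 64)(x^2 + 3x + 42)(x^2 + 3x + 52), pattern 2+2+1+1. No other pattern occurs in this range, so the set of observed cycle types is {3+3, 2+2+2, 4+1+1, 2+2+1+1}. The candidates containing elements of all these cycle types are S_4 (6T8) of order 24, S_4 x C_2 (6T11) of order 48, PGL(2,5) (6T14) of order 120, S_6 (6T16) of order 720; the others are excluded. The observed types are precisely the cycle types that occur in S_4 (6T8) (apart from the identity). Each of the other remaining candidates has further cycle types, and by the Chebotarev density theorem the matching factorization patterns would occur for a proportion of primes equal to their share of the group: S_4 x C_2 (6T11) additionally contains elements of type 6, 4+2, 2+1+1+1+1 (17 of its 48 elements, about 35% of primes); PGL(2,5) (6T14) additionally contains elements of type 6, 5+1 (44 of its 120 elements, about 37% of primes); S_6 (6T16) additionally contains elements of type 6, 5+1, 4+2, 3+2+1, 3+1+1+1, 2+1+1+1+1 (529 of its 720 elements, about 73% of primes). None of the 22 primes tested shows any such pattern (for each of these groups the chance of that is below 10^-4), which rules them out. Hence G = S_4 (6T8), of order 24.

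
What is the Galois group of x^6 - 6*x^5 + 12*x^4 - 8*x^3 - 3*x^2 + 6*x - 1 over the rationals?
The polynomial f is an irreducible sextic over Q, so G = Gal(f/Q) is one of the 16 transitive subgroups 6T1, ..., 6T16 of S_6. The discriminant of f is -419904, which is not a perfect square, so G is not contained in A_6. The transitive groups of degree 6 not contained in A_6 are: C_6 (6T1, order 6), S_3 (6T2, order 6), D_6 (6T3, order 12), C_3 x S_3 (6T5, order 18), A_4 x C_2 (6T6, order 24), S_4 (6T8, order 24), S_3 x S_3 (6T9, order 36), S_4 x C_2 (6T11, order 48), (S_3 x S_3) : C_2 (6T13, order 72), PGL(2,5) (6T14, order 120), S_6 (6T16, order 720). By Dedekind's theorem, for a prime p not dividing disc(f) the degrees of the irreducible factors of f mod p form the cycle type of an element of G. Factoring f modulo the 33 such primes p <= 149 (skipping 2, 3, which divide the discriminant), each new pattern first appears at: mod 5: f = (x^3 + x^2 + 4x + 1)(x^3 + 3x^2 + 4), pattern 3+3; mod 7: f = (x^6 + x^5 + 5x^4 + 6x^3 + 4x^2 + 6x + 6), pattern 6; mod 17: f = (x + 1)(x + 14)(x^2 + 15x + 7)(x^2 + 15x + 13), pattern 2+2+1+1; mod 19: f = (x + 5)(x + 6)(x + 11)(x + 12)(x^2 + 17x + 7), pattern 2+1+1+1+1; mod 71: f = (x^2 + 69x + 41)(x^2 + 69x + 46)(x^2 + 69x + 55), pattern 2+2+2. No other pattern occurs in this range, so the set of observed cycle types is {3+3, 6, 2+2+1+1, 2+1+1+1+1, 2+2+2}. The candidates containing elements of all these cycle types are A_4 x C_2 (6T6) of order 24, S_4 x C_2 (6T11) of order 48, (S_3 x S_3) : C_2 (6T13) of order 72, S_6 (6T16) of order 720; the others are excluded. The observed types are precisely the cycle types that occur in A_4 x C_2 (6T6) (apart from the identity). Each of the other remaining candidates has further cycle types, and by the Chebotarev density theorem the matching factorization patterns would occur for a proportion of primes equal to their share of the group: S_4 x C_2 (6T11) additionally contains elements of type 4+2, 4+1+1 (12 of its 48 elements, about 25% of primes); (S_3 x S_3) : C_2 (6T13) additionally contains elements of type 4+2, 3+2+1, 3+1+1+1 (34 of its 72 elements, about 47% of primes); S_6 (6T16) additionally contains elements of type 5+1, 4+2, 4+1+1, 3+2+1, 3+1+1+1 (484 of its 720 elements, about 67% of primes). None of the 33 primes tested shows any such pattern (for each of these groups the chance of that is below 10^-4), which rules them out. Hence G = A_4 x C_2 (6T6), of order 24.

A_4 x C_2 (order 24)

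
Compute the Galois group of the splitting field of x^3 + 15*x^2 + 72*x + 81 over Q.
S_3, the symmetric group on 3 letters

The polynomial is an irreducible cubic over Q and its discriminant is -22599, which is not a perfect square. For an irreducible cubic, a non-square discriminant gives Galois group S_3.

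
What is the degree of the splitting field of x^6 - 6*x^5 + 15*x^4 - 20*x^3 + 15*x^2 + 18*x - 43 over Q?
The degree of the splitting field over Q equals the order of the Galois group, so first determine the group. The polynomial f is an irreducible sextic over Q, so G = Gal(f/Q) is one of the 16 transitive subgroups 6T1, ..., 6T16 of S_6. The discriminant of f is 746496000000 = 864000^2, a perfect square, so G is contained in A_6. The transitive groups of degree 6 contained in A_6 are: A_4 (6T4, order 12), S_4 (6T7, order 24), (C_3 x C_3) : C_4 (6T10, order 36), PSL(2,5) (6T12, order 60), A_6 (6T15, order 360). By Dedekind's theorem, for a prime p not dividing disc(f) the degrees of the irreducible factors of f mod p form the cycle type of an element of G. Factoring f modulo the 6 such primes p <= 23 (skipping 2, 3, 5, which divide the discriminant), each new pattern first appears at: mod 7: f = (x + 2)(x^5 + 6x^4 + 3x^3 + 2x^2 + 4x + 3), pattern 5+1; mod 23: f = (x + 6)(x + 11)(x + 20)(x^3 + 3x^2 + 4x + 8), pattern 3+1+1+1. No other pattern occurs in this range, so the set of observed cycle types is {5+1, 3+1+1+1}. Among the candidates above, the only group containing elements of all these cycle types is A_6 (6T15) — each of A_4 (6T4), S_4 (6T7), (C_3 x C_3) : C_4 (6T10), PSL(2,5) (6T12) lacks at least one of them. Hence G = A_6 (6T15), of order 360. The Galois group A_6 (6T15) has order 360, so the splitting field has degree 360 over Q.

360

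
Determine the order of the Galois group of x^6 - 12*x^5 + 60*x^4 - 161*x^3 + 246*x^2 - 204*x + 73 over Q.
The degree of the splitting field over Q equals the order of the Galois group, so first determine the group. The polynomial f is an irreducible sextic over Q, so G = Gal(f/Q) is one of the 16 transitive subgroups 6T1, ..., 6T16 of S_6. The discriminant of f is -19683, which is not a perfect square, so G is not contained in A_6. The transitive groups of degree 6 not contained in A_6 are: C_6 (6T1, order 6), S_3 (6T2, order 6), D_6 (6T3, order 12), C_3 x S_3 (6T5, order 18), A_4 x C_2 (6T6, order 24), S_4 (6T8, order 24), S_3 x S_3 (6T9, order 36), S_4 x C_2 (6T11, order 48), (S_3 x S_3) : C_2 (6T13, order 72), PGL(2,5) (6T14, order 120), S_6 (6T16, order 720). By Dedekind's theorem, for a prime p not dividing disc(f) the degrees of the irreducible factors of f mod p form the cycle type of an element of G. Factoring f modulo the 37 such primes p <= 163 (skipping 3, which divides the discriminant), each new pattern first appears at: mod 2: f = (x^6 + x^3 + 1), pattern 6; mod 7: f = (x^3 + x^2 + 5x + 1)(x^3 + x^2 + 5x + 3), pattern 3+3; mod 17: f = (x^2 + 3x + 8)(x^2 + 9x + 13)(x^2 + 10x + 11), pattern 2+2+2; mod 19: f = (x + 2)(x + 3)(x + 4)(x + 7)(x + 14)(x + 15), pattern 1+1+1+1+1+1. No other pattern occurs in this range, so the set of observed cycle types is {6, 3+3, 2+2+2, 1+1+1+1+1+1}. The candidates containing elements of all these cycle types are C_6 (6T1) of order 6, D_6 (6T3) of order 12, C_3 x S_3 (6T5) of order 18, A_4 x C_2 (6T6) of order 24, S_3 x S_3 (6T9) of order 36, S_4 x C_2 (6T11) of order 48, (S_3 x S_3) : C_2 (6T13) of order 72, PGL(2,5) (6T14) of order 120, S_6 (6T16) of order 720; the others are excluded. The observed types are precisely the cycle types that occur in C_6 (6T1). Each of the other remaining candidates has further cycle types, and by the Chebotarev density theorem the matching factorization patterns would occur for a proportion of primes equal to their share of the group: D_6 (6T3) additionally contains elements of type 2+2+1+1 (3 of its 12 elements, about 25% of primes); C_3 x S_3 (6T5) additionally contains elements of type 3+1+1+1 (4 of its 18 elements, about 22% of primes); A_4 x C_2 (6T6) additionally contains elements of type 2+2+1+1, 2+1+1+1+1 (6 of its 24 elements, about 25% of primes); S_3 x S_3 (6T9) additionally contains elements of type 3+1+1+1, 2+2+1+1 (13 of its 36 elements, about 36% of primes); S_4 x C_2 (6T11) additionally contains elements of type 4+2, 4+1+1, 2+2+1+1, 2+1+1+1+1 (24 of its 48 elements, about 50% of primes); (S_3 x S_3) : C_2 (6T13) additionally contains elements of type 4+2, 3+2+1, 3+1+1+1, 2+2+1+1, 2+1+1+1+1 (49 of its 72 elements, about 68% of primes); PGL(2,5) (6T14) additionally contains elements of type 5+1, 4+1+1, 2+2+1+1 (69 of its 120 elements, about 58% of primes); S_6 (6T16) additionally contains elements of type 5+1, 4+2, 4+1+1, 3+2+1, 3+1+1+1, 2+2+1+1, 2+1+1+1+1 (544 of its 720 elements, about 76% of primes). None of the 37 primes tested shows any such pattern (for each of these groups the chance of that is below 10^-4), which rules them out. Hence G = C_6 (6T1), of order 6. The Galois group C_6 (6T1) has order 6, so the splitting field has degree 6 over Q.

6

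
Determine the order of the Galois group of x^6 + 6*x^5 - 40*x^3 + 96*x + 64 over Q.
6

The degree of the splitting field over Q equals the order of the Galois group, so first determine the group. The polynomial f is an irreducible sextic over Q, so G = Gal(f/Q) is one of the 16 transitive subgroups 6T1, ..., 6T16 of S_6. The discriminant of f is -37572373905408, which is not a perfect square, so G is not contained in A_6. The transitive groups of degree 6 not contained in A_6 are: C_6 (6T1, order 6), S_3 (6T2, order 6), D_6 (6T3, order 12), C_3 x S_3 (6T5, order 18), A_4 x C_2 (6T6, order 24), S_4 (6T8, order 24), S_3 x S_3 (6T9, order 36), S_4 x C_2 (6T11, order 48), (S_3 x S_3) : C_2 (6T13, order 72), PGL(2,5) (6T14, order 120), S_6 (6T16, order 720). By Dedekind's theorem, for a prime p not dividing disc(f) the degrees of the irreducible factors of f mod p form the cycle type of an element of G. Factoring f modulo the 23 such primes p <= 97 (skipping 2, 3, which divide the discriminant), each new pattern first appears at: mod 5: f = (x^2 + x + 2)(x^2 + 2x + 3)(x^2 + 3x + 4), pattern 2+2+2; mod 7: f = (x^3 + x^2 + 4x + 6)(x^3 + 5x^2 + 5x + 6), pattern 3+3; mod 31: f = (x + 8)(x + 13)(x + 16)(x + 17)(x + 20)(x + 25), pattern 1+1+1+1+1+1. No other pattern occurs in this range, so the set of observed cycle types is {2+2+2, 3+3, 1+1+1+1+1+1}. The candidates containing elements of all these cycle types are C_6 (6T1) of order 6, S_3 (6T2) of order 6, D_6 (6T3) of order 12, C_3 x S_3 (6T5) of order 18, A_4 x C_2 (6T6) of order 24, S_4 (6T8) of order 24, S_3 x S_3 (6T9) of order 36, S_4 x C_2 (6T11) of order 48, (S_3 x S_3) : C_2 (6T13) of order 72, PGL(2,5) (6T14) of order 120, S_6 (6T16) of order 720; the others are excluded. The observed types are precisely the cycle types that occur in S_3 (6T2). Each of the other remaining candidates has further cycle types, and by the Chebotarev density theorem the matching factorization patterns would occur for a proportion of primes equal to their share of the group: C_6 (6T1) additionally contains elements of type 6 (2 of its 6 elements, about 33% of primes); D_6 (6T3) additionally contains elements of type 6, 2+2+1+1 (5 of its 12 elements, about 42% of primes); C_3 x S_3 (6T5) additionally contains elements of type 6, 3+1+1+1 (10 of its 18 elements, about 56% of primes); A_4 x C_2 (6T6) additionally contains elements of type 6, 2+2+1+1, 2+1+1+1+1 (14 of its 24 elements, about 58% of primes); S_4 (6T8) additionally contains elements of type 4+1+1, 2+2+1+1 (9 of its 24 elements, about 38% of primes); S_3 x S_3 (6T9) additionally contains elements of type 6, 3+1+1+1, 2+2+1+1 (25 of its 36 elements, about 69% of primes); S_4 x C_2 (6T11) additionally contains elements of type 6, 4+2, 4+1+1, 2+2+1+1, 2+1+1+1+1 (32 of its 48 elements, about 67% of primes); (S_3 x S_3) : C_2 (6T13) additionally contains elements of type 6, 4+2, 3+2+1, 3+1+1+1, 2+2+1+1, 2+1+1+1+1 (61 of its 72 elements, about 85% of primes); PGL(2,5) (6T14) additionally contains elements of type 6, 5+1, 4+1+1, 2+2+1+1 (89 of its 120 elements, about 74% of primes); S_6 (6T16) additionally contains elements of type 6, 5+1, 4+2, 4+1+1, 3+2+1, 3+1+1+1, 2+2+1+1, 2+1+1+1+1 (664 of its 720 elements, about 92% of primes). None of the 23 primes tested shows any such pattern (for each of these groups the chance of that is below 10^-4), which rules them out. Hence G = S_3 (6T2), of order 6. The Galois group S_3 (6T2) has order 6, so the splitting field has degree 6 over Q.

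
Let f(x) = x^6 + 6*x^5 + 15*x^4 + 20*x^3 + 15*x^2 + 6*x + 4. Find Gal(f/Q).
S_3, S_3 acting on 6 points

The polynomial f is an irreducible sextic over Q, so G = Gal(f/Q) is one of the 16 transitive subgroups 6T1, ..., 6T16 of S_6. The discriminant of f is -11337408, which is not a perfect square, so G is not contained in A_6. The transitive groups of degree 6 not contained in A_6 are: C_6 (6T1, order 6), S_3 (6T2, order 6), D_6 (6T3, order 12), C_3 x S_3 (6T5, order 18), A_4 x C_2 (6T6, order 24), S_4 (6T8, order 24), S_3 x S_3 (6T9, order 36), S_4 x C_2 (6T11, order 48), (S_3 x S_3) : C_2 (6T13, order 72), PGL(2,5) (6T14, order 120), S_6 (6T16, order 720). By Dedekind's theorem, for a prime p not dividing disc(f) the degrees of the irreducible factors of f mod p form the cycle type of an element of G. Factoring f modulo the 23 such primes p <= 97 (skipping 2, 3, which divide the discriminant), each new pattern first appears at: mod 5: f = (x^2 + x + 2)(x^2 + 2x + 3)(x^2 + 3x + 4), pattern 2+2+2; mod 7: f = (x^3 + 3x^2 + 3x + 3)(x^3 + 3x^2 + 3x + 6), pattern 3+3; mod 61: f = (x + 4)(x + 20)(x + 23)(x + 40)(x + 43)(x + 59), pattern 1+1+1+1+1+1. No other pattern occurs in this range, so the set of observed cycle types is {2+2+2, 3+3, 1+1+1+1+1+1}. The candidates containing elements of all these cycle types are C_6 (6T1) of order 6, S_3 (6T2) of order 6, D_6 (6T3) of order 12, C_3 x S_3 (6T5) of order 18, A_4 x C_2 (6T6) of order 24, S_4 (6T8) of order 24, S_3 x S_3 (6T9) of order 36, S_4 x C_2 (6T11) of order 48, (S_3 x S_3) : C_2 (6T13) of order 72, PGL(2,5) (6T14) of order 120, S_6 (6T16) of order 720; the others are excluded. The observed types are precisely the cycle types that occur in S_3 (6T2). Each of the other remaining candidates has further cycle types, and by the Chebotarev density theorem the matching factorization patterns would occur for a proportion of primes equal to their share of the group: C_6 (6T1) additionally contains elements of type 6 (2 of its 6 elements, about 33% of primes); D_6 (6T3) additionally contains elements of type 6, 2+2+1+1 (5 of its 12 elements, about 42% of primes); C_3 x S_3 (6T5) additionally contains elements of type 6, 3+1+1+1 (10 of its 18 elements, about 56% of primes); A_4 x C_2 (6T6) additionally contains elements of type 6, 2+2+1+1, 2+1+1+1+1 (14 of its 24 elements, about 58% of primes); S_4 (6T8) additionally contains elements of type 4+1+1, 2+2+1+1 (9 of its 24 elements, about 38% of primes); S_3 x S_3 (6T9) additionally contains elements of type 6, 3+1+1+1, 2+2+1+1 (25 of its 36 elements, about 69% of primes); S_4 x C_2 (6T11) additionally contains elements of type 6, 4+2, 4+1+1, 2+2+1+1, 2+1+1+1+1 (32 of its 48 elements, about 67% of primes); (S_3 x S_3) : C_2 (6T13) additionally contains elements of type 6, 4+2, 3+2+1, 3+1+1+1, 2+2+1+1, 2+1+1+1+1 (61 of its 72 elements, about 85% of primes); PGL(2,5) (6T14) additionally contains elements of type 6, 5+1, 4+1+1, 2+2+1+1 (89 of its 120 elements, about 74% of primes); S_6 (6T16) additionally contains elements of type 6, 5+1, 4+2, 4+1+1, 3+2+1, 3+1+1+1, 2+2+1+1, 2+1+1+1+1 (664 of its 720 elements, about 92% of primes). None of the 23 primes tested shows any such pattern (for each of these groups the chance of that is below 10^-4), which rules them out. Hence G = S_3 (6T2), of order 6.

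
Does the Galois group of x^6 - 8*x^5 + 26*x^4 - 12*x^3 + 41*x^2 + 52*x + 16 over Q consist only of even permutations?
No

The polynomial is irreducible of degree 6 over Q. Its discriminant is -1080641454080000, which is not a perfect square. A Galois group lies in the alternating group exactly when the discriminant is a square in Q, so the Galois group (S_4) is not contained in A_6.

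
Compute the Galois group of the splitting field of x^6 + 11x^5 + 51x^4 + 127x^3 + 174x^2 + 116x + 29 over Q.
(C_3 x C_3) : C_4, the transitive group 6T10 of order 36

The polynomial f is an irreducible sextic over Q, so G = Gal(f/Q) is one of the 16 transitive subgroups 6T1, ..., 6T16 of S_6. The discriminant of f is 525625 = 725^2, a perfect square, so G is contained in A_6. The transitive groups of degree 6 contained in A_6 are: A_4 (6T4, order 12), S_4 (6T7, order 24), (C_3 x C_3) : C_4 (6T10, order 36), PSL(2,5) (6T12, order 60), A_6 (6T15, order 360). By Dedekind's theorem, for a prime p not dividing disc(f) the degrees of the irreducible factors of f mod p form the cycle type of an element of G. Factoring f modulo the 19 such primes p <= 73 (skipping 5, 29, which divide the discriminant), each new pattern first appears at: mod 2: f = (x^2 + x + 1)(x^4 + x + 1), pattern 4+2; mod 11: f = (x^3 + 2x^2 + 4x + 2)(x^3 + 9x^2 + 7x + 9), pattern 3+3; mod 19: f = (x + 9)(x + 10)(x^2 + 1)(x^2 + 11x + 17), pattern 2+2+1+1; mod 61: f = (x + 21)(x + 28)(x + 35)(x^3 + 49x^2 + 37x + 49), pattern 3+1+1+1. No other pattern occurs in this range, so the set of observed cycle types is {4+2, 3+3, 2+2+1+1, 3+1+1+1}. The candidates containing elements of all these cycle types are (C_3 x C_3) : C_4 (6T10) of order 36, A_6 (6T15) of order 360; the others are excluded. The observed types are precisely the cycle types that occur in (C_3 x C_3) : C_4 (6T10) (apart from the identity). Each of the other remaining candidates has further cycle types, and by the Chebotarev density theorem the matching factorization patterns would occur for a proportion of primes equal to their share of the group: A_6 (6T15) additionally contains elements of type 5+1 (144 of its 360 elements, about 40% of primes). None of the 19 primes tested shows any such pattern (for each of these groups the chance of that is below 10^-4), which rules them out. Hence G = (C_3 x C_3) : C_4 (6T10), of order 36.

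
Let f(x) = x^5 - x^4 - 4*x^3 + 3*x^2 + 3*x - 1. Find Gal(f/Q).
The polynomial f is an irreducible quintic over Q, so G = Gal(f/Q) is a transitive subgroup of S_5: one of C_5 (5T1, order 5), D_5 (5T2, order 10), F_20 (5T3, order 20), A_5 (5T4, order 60) or S_5 (5T5, order 120). The discriminant of f is 14641 = 121^2, a perfect square, so G is contained in A_5. The transitive groups of degree 5 contained in A_5 are: C_5 (5T1, order 5), D_5 (5T2, order 10), A_5 (5T4, order 60). By Dedekind's theorem, for a prime p not dividing disc(f) the degrees of the irreducible factors of f mod p form the cycle type of an element of G. Factoring f modulo the 14 such primes p <= 47 (skipping 11, which divides the discriminant), each new pattern first appears at: mod 2: f = (x^5 + x^4 + x^2 + x + 1), pattern 5; mod 23: f = (x + 4)(x + 6)(x + 10)(x + 11)(x + 14), pattern 1+1+1+1+1. No other pattern occurs in this range, so the set of observed cycle types is {5, 1+1+1+1+1}. The candidates containing elements of all these cycle types are C_5 (5T1) of order 5, D_5 (5T2) of order 10, A_5 (5T4) of order 60; the others are excluded. The observed types are precisely the cycle types that occur in C_5 (5T1). Each of the other remaining candidates has further cycle types, and by the Chebotarev density theorem the matching factorization patterns would occur for a proportion of primes equal to their share of the group: D_5 (5T2) additionally contains elements of type 2+2+1 (5 of its 10 elements, about 50% of primes); A_5 (5T4) additionally contains elements of type 3+1+1, 2+2+1 (35 of its 60 elements, about 58% of primes). None of the 14 primes tested shows any such pattern (for each of these groups the chance of that is below 10^-4), which rules them out. Hence G = C_5 (5T1), of order 5.

C_5 (also written C5)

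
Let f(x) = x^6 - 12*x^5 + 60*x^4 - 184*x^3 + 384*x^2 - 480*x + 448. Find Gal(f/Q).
C_3 x S_3 (order 18)

The polynomial f is an irreducible sextic over Q, so G = Gal(f/Q) is one of the 16 transitive subgroups 6T1, ..., 6T16 of S_6. The discriminant of f is -190210142896128, which is not a perfect square, so G is not contained in A_6. The transitive groups of degree 6 not contained in A_6 are: C_6 (6T1, order 6), S_3 (6T2, order 6), D_6 (6T3, order 12), C_3 x S_3 (6T5, order 18), A_4 x C_2 (6T6, order 24), S_4 (6T8, order 24), S_3 x S_3 (6T9, order 36), S_4 x C_2 (6T11, order 48), (S_3 x S_3) : C_2 (6T13, order 72), PGL(2,5) (6T14, order 120), S_6 (6T16, order 720). By Dedekind's theorem, for a prime p not dividing disc(f) the degrees of the irreducible factors of f mod p form the cycle type of an element of G. Factoring f modulo the 33 such primes p <= 149 (skipping 2, 3, which divide the discriminant), each new pattern first appears at: mod 5: f = (x^6 + 3x^5 + x^3 + 4x^2 + 3), pattern 6; mod 7: f = (x)(x + 2)(x + 6)(x^3 + x^2 + 5x + 2), pattern 3+1+1+1; mod 17: f = (x^2 + 3x + 1)(x^2 + 4x + 16)(x^2 + 15x + 11), pattern 2+2+2; mod 19: f = (x^3 + 13x^2 + 12x + 2)(x^3 + 13x^2 + 12x + 15), pattern 3+3; mod 73: f = (x + 24)(x + 40)(x + 42)(x + 56)(x + 58)(x + 60), pattern 1+1+1+1+1+1. No other pattern occurs in this range, so the set of observed cycle types is {6, 3+1+1+1, 2+2+2, 3+3, 1+1+1+1+1+1}. The candidates containing elements of all these cycle types are C_3 x S_3 (6T5) of order 18, S_3 x S_3 (6T9) of order 36, (S_3 x S_3) : C_2 (6T13) of order 72, S_6 (6T16) of order 720; the others are excluded. The observed types are precisely the cycle types that occur in C_3 x S_3 (6T5). Each of the other remaining candidates has further cycle types, and by the Chebotarev density theorem the matching factorization patterns would occur for a proportion of primes equal to their share of the group: S_3 x S_3 (6T9) additionally contains elements of type 2+2+1+1 (9 of its 36 elements, about 25% of primes); (S_3 x S_3) : C_2 (6T13) additionally contains elements of type 4+2, 3+2+1, 2+2+1+1, 2+1+1+1+1 (45 of its 72 elements, about 62% of primes); S_6 (6T16) additionally contains elements of type 5+1, 4+2, 4+1+1, 3+2+1, 2+2+1+1, 2+1+1+1+1 (504 of its 720 elements, about 70% of primes). None of the 33 primes tested shows any such pattern (for each of these groups the chance of that is below 10^-4), which rules them out. Hence G = C_3 x S_3 (6T5), of order 18.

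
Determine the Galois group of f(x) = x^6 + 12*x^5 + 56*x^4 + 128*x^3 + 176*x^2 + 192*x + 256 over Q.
S_4

The polynomial f is an irreducible sextic over Q, so G = Gal(f/Q) is one of the 16 transitive subgroups 6T1, ..., 6T16 of S_6. The discriminant of f is -5497558138880000, which is not a perfect square, so G is not contained in A_6. The transitive groups of degree 6 not contained in A_6 are: C_6 (6T1, order 6), S_3 (6T2, order 6), D_6 (6T3, order 12), C_3 x S_3 (6T5, order 18), A_4 x C_2 (6T6, order 24), S_4 (6T8, order 24), S_3 x S_3 (6T9, order 36), S_4 x C_2 (6T11, order 48), (S_3 x S_3) : C_2 (6T13, order 72), PGL(2,5) (6T14, order 120), S_6 (6T16, order 720). By Dedekind's theorem, for a prime p not dividing disc(f) the degrees of the irreducible factors of f mod p form the cycle type of an element of G. Factoring f modulo the 22 such primes p <= 89 (skipping 2, 5, which divide the discriminant), each new pattern first appears at: mod 3: f = (x^3 + x^2 + x + 2)(x^3 + 2x^2 + 2x + 2), pattern 3+3; mod 7: f = (x^2 + 2x + 3)(x^2 + 4x + 5)(x^2 + 6x + 4), pattern 2+2+2; mod 13: f = (x + 7)(x + 10)(x^4 + 8x^3 + 6x^2 + 12x + 7), pattern 4+1+1; mod 43: f = (x + 21)(x + 26)(x^2 + 4x + 1)(x^2 + 4x + 20), pattern 2+2+1+1. No other pattern occurs in this range, so the set of observed cycle types is {3+3, 2+2+2, 4+1+1, 2+2+1+1}. The candidates containing elements of all these cycle types are S_4 (6T8) of order 24, S_4 x C_2 (6T11) of order 48, PGL(2,5) (6T14) of order 120, S_6 (6T16) of order 720; the others are excluded. The observed types are precisely the cycle types that occur in S_4 (6T8) (apart from the identity). Each of the other remaining candidates has further cycle types, and by the Chebotarev density theorem the matching factorization patterns would occur for a proportion of primes equal to their share of the group: S_4 x C_2 (6T11) additionally contains elements of type 6, 4+2, 2+1+1+1+1 (17 of its 48 elements, about 35% of primes); PGL(2,5) (6T14) additionally contains elements of type 6, 5+1 (44 of its 120 elements, about 37% of primes); S_6 (6T16) additionally contains elements of type 6, 5+1, 4+2, 3+2+1, 3+1+1+1, 2+1+1+1+1 (529 of its 720 elements, about 73% of primes). None of the 22 primes tested shows any such pattern (for each of these groups the chance of that is below 10^-4), which rules them out. Hence G = S_4 (6T8), of order 24.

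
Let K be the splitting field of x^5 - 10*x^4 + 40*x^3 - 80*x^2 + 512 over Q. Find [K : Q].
10

The degree of the splitting field over Q equals the order of the Galois group, so first determine the group. The polynomial f is an irreducible quintic over Q, so G = Gal(f/Q) is a transitive subgroup of S_5: one of C_5 (5T1, order 5), D_5 (5T2, order 10), F_20 (5T3, order 20), A_5 (5T4, order 60) or S_5 (5T5, order 120). The discriminant of f is 67108864000000 = 8192000^2, a perfect square, so G is contained in A_5. The transitive groups of degree 5 contained in A_5 are: C_5 (5T1, order 5), D_5 (5T2, order 10), A_5 (5T4, order 60). By Dedekind's theorem, for a prime p not dividing disc(f) the degrees of the irreducible factors of f mod p form the cycle type of an element of G. Factoring f modulo the 23 such primes p <= 97 (skipping 2, 5, which divide the discriminant), each new pattern first appears at: mod 3: f = (x + 1)(x^2 + 1)(x^2 + x + 2), pattern 2+2+1; mod 7: f = (x^5 + 4x^4 + 5x^3 + 4x^2 + 1), pattern 5. No other pattern occurs in this range, so the set of observed cycle types is {2+2+1, 5}. The candidates containing elements of all these cycle types are D_5 (5T2) of order 10, A_5 (5T4) of order 60; the others are excluded. The observed types are precisely the cycle types that occur in D_5 (5T2) (apart from the identity). Each of the other remaining candidates has further cycle types, and by the Chebotarev density theorem the matching factorization patterns would occur for a proportion of primes equal to their share of the group: A_5 (5T4) additionally contains elements of type 3+1+1 (20 of its 60 elements, about 33% of primes). None of the 23 primes tested shows any such pattern (for each of these groups the chance of that is below 10^-4), which rules them out. Hence G = D_5 (5T2), of order 10. The Galois group D_5 (5T2) has order 10, so the splitting field has degree 10 over Q.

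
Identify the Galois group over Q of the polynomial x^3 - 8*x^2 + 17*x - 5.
C_3 (also written C3)

The polynomial is an irreducible cubic over Q and its discriminant is 169 = 13^2, a perfect square. For an irreducible cubic, a square discriminant forces the Galois group to be A_3, the cyclic group of order 3.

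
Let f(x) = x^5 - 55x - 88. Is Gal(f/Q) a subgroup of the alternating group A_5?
The polynomial is irreducible of degree 5 over Q. Its discriminant is 58564000000 = 242000^2, a perfect square. A Galois group lies in the alternating group exactly when the discriminant is a square in Q, so the Galois group (A_5) is contained in A_5.

Yes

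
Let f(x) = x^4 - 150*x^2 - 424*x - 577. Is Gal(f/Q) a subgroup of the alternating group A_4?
No

The polynomial is irreducible of degree 4 over Q. Its discriminant is -1886776960000, which is not a perfect square. A Galois group lies in the alternating group exactly when the discriminant is a square in Q, so the Galois group (D_4) is not contained in A_4.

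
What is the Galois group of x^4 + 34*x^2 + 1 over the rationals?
The polynomial is an irreducible quartic over Q and its discriminant is 21233664 = 4608^2, a perfect square, so the Galois group is contained in A_4. The resolvent cubic y^3 - 34*y^2 - 4*y + 136 splits completely over Q, which gives the Klein four-group V_4.

V_4, the Klein four-group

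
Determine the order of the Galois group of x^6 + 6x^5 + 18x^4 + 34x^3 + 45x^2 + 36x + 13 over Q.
The degree of the splitting field over Q equals the order of the Galois group, so first determine the group. The polynomial f is an irreducible sextic over Q, so G = Gal(f/Q) is one of the 16 transitive subgroups 6T1, ..., 6T16 of S_6. The discriminant of f is -16003008, which is not a perfect square, so G is not contained in A_6. The transitive groups of degree 6 not contained in A_6 are: C_6 (6T1, order 6), S_3 (6T2, order 6), D_6 (6T3, order 12), C_3 x S_3 (6T5, order 18), A_4 x C_2 (6T6, order 24), S_4 (6T8, order 24), S_3 x S_3 (6T9, order 36), S_4 x C_2 (6T11, order 48), (S_3 x S_3) : C_2 (6T13, order 72), PGL(2,5) (6T14, order 120), S_6 (6T16, order 720). By Dedekind's theorem, for a prime p not dividing disc(f) the degrees of the irreducible factors of f mod p form the cycle type of an element of G. Factoring f modulo the 21 such primes p <= 89 (skipping 2, 3, 7, which divide the discriminant), each new pattern first appears at: mod 5: f = (x^6 + x^5 + 3x^4 + 4x^3 + x + 3), pattern 6; mod 11: f = (x + 3)(x^5 + 3x^4 + 9x^3 + 7x^2 + 2x + 8), pattern 5+1; mod 13: f = (x)(x + 9)(x^4 + 10x^3 + 6x^2 + 6x + 4), pattern 4+1+1; mod 23: f = (x + 17)(x + 21)(x^2 + 17x + 10)(x^2 + 20x + 21), pattern 2+2+1+1; mod 43: f = (x^3 + 22x^2 + 39x + 16)(x^3 + 27x^2 + 30x + 25), pattern 3+3; mod 61: f = (x^2 + 16x + 13)(x^2 + 20x + 31)(x^2 + 31x + 2), pattern 2+2+2. No other pattern occurs in this range, so the set of observed cycle types is {6, 5+1, 4+1+1, 2+2+1+1, 3+3, 2+2+2}. The candidates containing elements of all these cycle types are PGL(2,5) (6T14) of order 120, S_6 (6T16) of order 720; the others are excluded. The observed types are precisely the cycle types that occur in PGL(2,5) (6T14) (apart from the identity). Each of the other remaining candidates has further cycle types, and by the Chebotarev density theorem the matching factorization patterns would occur for a proportion of primes equal to their share of the group: S_6 (6T16) additionally contains elements of type 4+2, 3+2+1, 3+1+1+1, 2+1+1+1+1 (265 of its 720 elements, about 37% of primes). None of the 21 primes tested shows any such pattern (for each of these groups the chance of that is below 10^-4), which rules them out. Hence G = PGL(2,5) (6T14), of order 120. The Galois group PGL(2,5) (6T14) has order 120, so the splitting field has degree 120 over Q.

120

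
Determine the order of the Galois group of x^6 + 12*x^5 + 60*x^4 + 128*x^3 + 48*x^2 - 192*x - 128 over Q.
The degree of the splitting field over Q equals the order of the Galois group, so first determine the group. The polynomial f is an irreducible sextic over Q, so G = Gal(f/Q) is one of the 16 transitive subgroups 6T1, ..., 6T16 of S_6. The discriminant of f is 1352605460594688, which is not a perfect square, so G is not contained in A_6. The transitive groups of degree 6 not contained in A_6 are: C_6 (6T1, order 6), S_3 (6T2, order 6), D_6 (6T3, order 12), C_3 x S_3 (6T5, order 18), A_4 x C_2 (6T6, order 24), S_4 (6T8, order 24), S_3 x S_3 (6T9, order 36), S_4 x C_2 (6T11, order 48), (S_3 x S_3) : C_2 (6T13, order 72), PGL(2,5) (6T14, order 120), S_6 (6T16, order 720). By Dedekind's theorem, for a prime p not dividing disc(f) the degrees of the irreducible factors of f mod p form the cycle type of an element of G. Factoring f modulo the 79 such primes p <= 419 (skipping 2, 3, which divide the discriminant), each new pattern first appears at: mod 5: f = (x^6 + 2x^5 + 3x^3 + 3x^2 + 3x + 2), pattern 6; mod 7: f = (x^2 + x + 6)(x^2 + 5x + 3)(x^2 + 6x + 3), pattern 2+2+2; mod 11: f = (x + 1)(x + 9)(x^2 + 5x + 7)(x^2 + 8x + 6), pattern 2+2+1+1; mod 13: f = (x^3 + 6x^2 + 12x + 11)(x^3 + 6x^2 + 12x + 12), pattern 3+3; mod 97: f = (x + 3)(x + 6)(x + 37)(x + 45)(x + 52)(x + 63), pattern 1+1+1+1+1+1. No other pattern occurs in this range, so the set of observed cycle types is {6, 2+2+2, 2+2+1+1, 3+3, 1+1+1+1+1+1}. The candidates containing elements of all these cycle types are D_6 (6T3) of order 12, A_4 x C_2 (6T6) of order 24, S_3 x S_3 (6T9) of order 36, S_4 x C_2 (6T11) of order 48, (S_3 x S_3) : C_2 (6T13) of order 72, PGL(2,5) (6T14) of order 120, S_6 (6T16) of order 720; the others are excluded. The observed types are precisely the cycle types that occur in D_6 (6T3). Each of the other remaining candidates has further cycle types, and by the Chebotarev density theorem the matching factorization patterns would occur for a proportion of primes equal to their share of the group: A_4 x C_2 (6T6) additionally contains elements of type 2+1+1+1+1 (3 of its 24 elements, about 12% of primes); S_3 x S_3 (6T9) additionally contains elements of type 3+1+1+1 (4 of its 36 elements, about 11% of primes); S_4 x C_2 (6T11) additionally contains elements of type 4+2, 4+1+1, 2+1+1+1+1 (15 of its 48 elements, about 31% of primes); (S_3 x S_3) : C_2 (6T13) additionally contains elements of type 4+2, 3+2+1, 3+1+1+1, 2+1+1+1+1 (40 of its 72 elements, about 56% of primes); PGL(2,5) (6T14) additionally contains elements of type 5+1, 4+1+1 (54 of its 120 elements, about 45% of primes); S_6 (6T16) additionally contains elements of type 5+1, 4+2, 4+1+1, 3+2+1, 3+1+1+1, 2+1+1+1+1 (499 of its 720 elements, about 69% of primes). None of the 79 primes tested shows any such pattern (for each of these groups the chance of that is below 10^-4), which rules them out. Hence G = D_6 (6T3), of order 12. The Galois group D_6 (6T3) has order 12, so the splitting field has degree 12 over Q.

12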